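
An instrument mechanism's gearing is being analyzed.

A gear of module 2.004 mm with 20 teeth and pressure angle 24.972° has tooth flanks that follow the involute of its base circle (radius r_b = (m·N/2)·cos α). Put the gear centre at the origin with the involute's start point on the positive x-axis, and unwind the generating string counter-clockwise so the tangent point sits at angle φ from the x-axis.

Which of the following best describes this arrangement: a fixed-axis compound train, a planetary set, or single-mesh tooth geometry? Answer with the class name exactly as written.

single-mesh tooth geometry

topology: single-mesh involute geometry — m = 2.004, N = 20
classification: single-mesh tooth geometry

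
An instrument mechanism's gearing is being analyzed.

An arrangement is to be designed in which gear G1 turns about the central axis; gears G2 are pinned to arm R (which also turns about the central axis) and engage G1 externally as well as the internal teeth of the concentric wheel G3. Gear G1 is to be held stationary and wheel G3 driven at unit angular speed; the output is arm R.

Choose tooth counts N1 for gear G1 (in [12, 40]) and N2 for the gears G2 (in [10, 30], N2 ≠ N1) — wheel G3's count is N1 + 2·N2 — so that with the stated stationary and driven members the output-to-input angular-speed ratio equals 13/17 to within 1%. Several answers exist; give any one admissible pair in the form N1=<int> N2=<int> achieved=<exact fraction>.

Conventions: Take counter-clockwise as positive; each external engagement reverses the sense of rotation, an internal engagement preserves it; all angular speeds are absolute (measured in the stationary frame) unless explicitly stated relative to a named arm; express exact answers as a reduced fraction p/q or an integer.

class = planetary set [ratio 13/17 wanted; Willis about the carrier]
Willis with ω_sun = 0: ω_arm/ω_ring = N3/(N1+N3); set equal to 13/17  ⇒  N3/N1 = (13/17)/(1 − 13/17) = 13/4
N3 = N1 + 2·N2  ⇒  N2/N1 = (N3/N1 − 1)/2 = (13/4 − 1)/2 = 9/8
smallest multiple with N1 ≥ 12 and N2 ≥ 10: k = 2  ⇒  N1 = 2·8 = 16, N2 = 2·9 = 18 (N1 ≤ 40, N2 ≤ 30, N2 ≠ N1 ✓), N3 = 16 + 2·18 = 52
check: N3/(N1+N3) with N1 = 16, N3 = 52 gives 13/17; |achieved − target| = 0 ≤ 13/1700 ✓

N1=16 N2=18 achieved=13/17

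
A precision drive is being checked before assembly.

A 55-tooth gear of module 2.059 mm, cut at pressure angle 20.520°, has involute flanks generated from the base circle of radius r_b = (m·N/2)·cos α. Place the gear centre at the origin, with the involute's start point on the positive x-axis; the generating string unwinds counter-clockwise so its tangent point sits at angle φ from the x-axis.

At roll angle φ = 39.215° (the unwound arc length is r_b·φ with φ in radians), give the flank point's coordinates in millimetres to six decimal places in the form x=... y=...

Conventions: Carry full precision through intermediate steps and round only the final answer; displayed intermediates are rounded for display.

x=64.033383 y=5.406361

single-mesh involute tooth geometry (55T wheel at module 2.059)
pitch radius r_p = m·N/2 = 2.059·55/2 = 56.622500
base radius r_b = r_p·cos α = 56.622500·cos 20.520° = 53.029796
roll angle φ = 39.215° = 0.68443087 rad
x = r_b·(cos φ + φ·sin φ) = 64.033383
y = r_b·(sin φ − φ·cos φ) = 5.406361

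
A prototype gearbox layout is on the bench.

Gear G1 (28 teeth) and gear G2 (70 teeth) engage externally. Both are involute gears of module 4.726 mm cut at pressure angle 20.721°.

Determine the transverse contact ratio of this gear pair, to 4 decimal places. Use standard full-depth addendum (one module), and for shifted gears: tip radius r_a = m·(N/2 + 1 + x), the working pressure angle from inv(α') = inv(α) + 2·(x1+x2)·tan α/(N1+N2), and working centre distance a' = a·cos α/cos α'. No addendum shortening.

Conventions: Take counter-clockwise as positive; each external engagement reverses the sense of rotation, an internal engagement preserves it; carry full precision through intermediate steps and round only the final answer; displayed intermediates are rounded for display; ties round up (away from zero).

class = single-mesh tooth geometry [involute pair 28T × 70T, m = 4.726]
base radii: r_b1 = 61.884143, r_b2 = 154.710357
tip radii: r_a1 = 70.890000, r_a2 = 170.136000
no profile shift: α' = α, a' = a
action lengths: √(r_a1²−r_b1²) = 34.579546, √(r_a2²−r_b2²) = 70.788162
base pitch p_b = π·m·cos α = 13.886769
CR = (34.579546 + 70.788162 − 231.574000·sin 20.72100°)/13.886769 = 1.687414
contact ratio ≈ 1.6874

1.6874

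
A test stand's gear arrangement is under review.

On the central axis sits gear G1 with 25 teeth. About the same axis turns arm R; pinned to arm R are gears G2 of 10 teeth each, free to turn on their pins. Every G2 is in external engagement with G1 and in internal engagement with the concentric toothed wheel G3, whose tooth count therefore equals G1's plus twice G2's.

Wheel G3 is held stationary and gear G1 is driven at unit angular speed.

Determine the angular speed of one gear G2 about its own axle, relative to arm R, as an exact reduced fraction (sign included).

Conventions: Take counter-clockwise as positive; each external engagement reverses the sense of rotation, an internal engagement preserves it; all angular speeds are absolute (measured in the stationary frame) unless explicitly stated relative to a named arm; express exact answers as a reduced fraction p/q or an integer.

-45/28

recognized (axles ride arm R): planetary set, 25/10/45 teeth
ring teeth: 25 + 2·10 = 45
25(ω_sun−ω_arm) = −45(ω_ring−ω_arm),  ω_ring = 0, ω_sun = 1
25(1−ω_arm) = −45(0−ω_arm)  ⇒  70·ω_arm = 25  ⇒  ω_arm = 5/14
sun–planet mesh: 25·(1−5/14) = −10·(ω_p−ω_arm)  ⇒  ω_p−ω_arm = -45/28
exact speed ratio = -45/28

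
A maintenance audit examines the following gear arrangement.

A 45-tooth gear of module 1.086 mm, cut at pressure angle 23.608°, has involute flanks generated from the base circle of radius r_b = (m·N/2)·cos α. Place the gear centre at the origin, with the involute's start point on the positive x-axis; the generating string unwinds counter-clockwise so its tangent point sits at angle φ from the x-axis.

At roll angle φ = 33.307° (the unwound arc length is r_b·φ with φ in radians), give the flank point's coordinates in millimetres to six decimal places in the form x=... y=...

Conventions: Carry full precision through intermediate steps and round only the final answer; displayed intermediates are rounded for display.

recognized (one wheel, involute flank): single-mesh tooth geometry, m = 1.086, N = 45
pitch radius r_p = m·N/2 = 1.086·45/2 = 24.435000
base radius r_b = r_p·cos α = 24.435000·cos 23.608° = 22.389957
roll angle φ = 33.307° = 0.58131681 rad
x = r_b·(cos φ + φ·sin φ) = 25.859412
y = r_b·(sin φ − φ·cos φ) = 1.417173

x=25.859412 y=1.417173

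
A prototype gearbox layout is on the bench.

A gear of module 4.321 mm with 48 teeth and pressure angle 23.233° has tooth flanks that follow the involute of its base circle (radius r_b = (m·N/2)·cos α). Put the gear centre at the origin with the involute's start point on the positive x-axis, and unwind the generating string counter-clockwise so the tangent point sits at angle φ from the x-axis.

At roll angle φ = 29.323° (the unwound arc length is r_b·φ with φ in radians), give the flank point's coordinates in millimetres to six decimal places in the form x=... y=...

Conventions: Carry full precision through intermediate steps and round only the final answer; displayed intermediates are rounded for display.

x=106.968939 y=4.147494

class = single-mesh tooth geometry [base-circle involute, m = 4.321, 48T]
pitch radius r_p = m·N/2 = 4.321·48/2 = 103.704000
base radius r_b = r_p·cos α = 103.704000·cos 23.233° = 95.294466
roll angle φ = 29.323° = 0.51178290 rad
x = r_b·(cos φ + φ·sin φ) = 106.968939
y = r_b·(sin φ − φ·cos φ) = 4.147494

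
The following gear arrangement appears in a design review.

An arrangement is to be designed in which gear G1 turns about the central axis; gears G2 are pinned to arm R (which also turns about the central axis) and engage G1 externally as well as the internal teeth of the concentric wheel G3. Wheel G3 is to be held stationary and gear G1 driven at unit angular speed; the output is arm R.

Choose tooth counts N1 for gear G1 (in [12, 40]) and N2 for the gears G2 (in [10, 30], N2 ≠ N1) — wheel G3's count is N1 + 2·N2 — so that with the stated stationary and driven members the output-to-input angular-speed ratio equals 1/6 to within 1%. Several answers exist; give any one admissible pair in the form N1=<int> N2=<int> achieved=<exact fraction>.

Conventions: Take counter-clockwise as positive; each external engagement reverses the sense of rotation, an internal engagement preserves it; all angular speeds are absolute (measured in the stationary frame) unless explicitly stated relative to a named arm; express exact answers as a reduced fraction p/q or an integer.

design class (target 1/6): planetary set
Willis with ω_ring = 0: ω_arm/ω_sun = N1/(N1+N3); set equal to 1/6  ⇒  N3/N1 = 1/(1/6) − 1 = 5
N3 = N1 + 2·N2  ⇒  N2/N1 = (N3/N1 − 1)/2 = (5 − 1)/2 = 2
smallest multiple with N1 ≥ 12 and N2 ≥ 10: k = 12  ⇒  N1 = 12·1 = 12, N2 = 12·2 = 24 (N1 ≤ 40, N2 ≤ 30, N2 ≠ N1 ✓), N3 = 12 + 2·24 = 60
check: N1/(N1+N3) with N1 = 12, N3 = 60 gives 1/6; |achieved − target| = 0 ≤ 1/600 ✓

N1=12 N2=24 achieved=1/6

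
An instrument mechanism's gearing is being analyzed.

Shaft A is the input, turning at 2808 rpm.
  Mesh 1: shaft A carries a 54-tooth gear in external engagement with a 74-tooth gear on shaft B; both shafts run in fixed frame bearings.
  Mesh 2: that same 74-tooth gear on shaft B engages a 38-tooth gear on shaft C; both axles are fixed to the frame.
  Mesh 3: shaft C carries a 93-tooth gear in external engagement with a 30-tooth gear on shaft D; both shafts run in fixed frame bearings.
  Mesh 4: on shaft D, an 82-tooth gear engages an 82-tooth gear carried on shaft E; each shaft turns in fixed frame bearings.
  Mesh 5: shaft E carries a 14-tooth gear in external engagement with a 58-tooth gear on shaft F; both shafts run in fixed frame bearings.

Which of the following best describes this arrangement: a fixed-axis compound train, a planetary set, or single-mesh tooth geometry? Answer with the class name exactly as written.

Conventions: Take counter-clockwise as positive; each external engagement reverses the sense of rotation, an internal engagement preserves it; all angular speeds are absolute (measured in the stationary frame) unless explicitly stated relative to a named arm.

fixed-axis compound train

topology: fixed-axis compound train — 5 meshes, A→F
classification: fixed-axis compound train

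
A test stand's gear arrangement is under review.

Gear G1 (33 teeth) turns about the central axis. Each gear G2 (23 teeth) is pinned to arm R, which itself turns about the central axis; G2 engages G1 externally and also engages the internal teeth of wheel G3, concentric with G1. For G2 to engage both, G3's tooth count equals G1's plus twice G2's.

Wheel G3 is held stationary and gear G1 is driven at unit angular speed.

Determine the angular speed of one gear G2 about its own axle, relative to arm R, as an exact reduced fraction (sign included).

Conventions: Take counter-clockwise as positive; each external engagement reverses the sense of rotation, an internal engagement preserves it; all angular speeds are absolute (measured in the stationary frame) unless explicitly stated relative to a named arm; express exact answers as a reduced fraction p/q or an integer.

-2607/2576

planetary set (33T centre, 23T on arm, 79T internal) — Willis relation
ring teeth: 33 + 2·23 = 79
33(ω_sun−ω_arm) = −79(ω_ring−ω_arm),  ω_ring = 0, ω_sun = 1
33(1−ω_arm) = −79(0−ω_arm)  ⇒  112·ω_arm = 33  ⇒  ω_arm = 33/112
sun–planet mesh: 33·(1−33/112) = −23·(ω_p−ω_arm)  ⇒  ω_p−ω_arm = -2607/2576
exact speed ratio = -2607/2576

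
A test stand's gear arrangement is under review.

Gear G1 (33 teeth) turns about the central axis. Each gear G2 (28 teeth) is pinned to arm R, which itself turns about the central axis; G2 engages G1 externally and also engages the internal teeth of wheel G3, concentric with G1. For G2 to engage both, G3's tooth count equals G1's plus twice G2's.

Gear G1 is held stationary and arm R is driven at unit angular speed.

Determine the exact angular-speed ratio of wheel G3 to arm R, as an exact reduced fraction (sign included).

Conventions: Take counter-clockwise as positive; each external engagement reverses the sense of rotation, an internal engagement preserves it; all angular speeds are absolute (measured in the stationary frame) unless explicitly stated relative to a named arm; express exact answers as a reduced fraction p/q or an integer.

recognized (axles ride arm R): planetary set, 33/28/89 teeth
ring teeth: 33 + 2·28 = 89
33(ω_sun−ω_arm) = −89(ω_ring−ω_arm),  ω_sun = 0, ω_arm = 1
ω_ring = 1 − (33/89)(0−1) = 122/89
ω_out/ω_in = 122/89

122/89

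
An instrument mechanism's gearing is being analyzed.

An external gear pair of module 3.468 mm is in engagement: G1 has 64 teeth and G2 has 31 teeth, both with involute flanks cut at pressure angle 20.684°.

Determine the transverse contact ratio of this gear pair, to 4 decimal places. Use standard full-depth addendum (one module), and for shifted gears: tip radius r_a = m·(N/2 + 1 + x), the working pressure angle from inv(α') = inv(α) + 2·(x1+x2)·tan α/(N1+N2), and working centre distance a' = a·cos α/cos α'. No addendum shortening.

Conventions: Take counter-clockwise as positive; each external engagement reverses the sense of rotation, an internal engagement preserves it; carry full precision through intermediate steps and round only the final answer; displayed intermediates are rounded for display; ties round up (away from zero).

1.6938

topology: single-mesh involute geometry — m = 3.468, 64T/31T pair
base radii: r_b1 = 103.822787, r_b2 = 50.289162
tip radii: r_a1 = 114.444000, r_a2 = 57.222000
no profile shift: α' = α, a' = a
action lengths: √(r_a1²−r_b1²) = 48.148292, √(r_a2²−r_b2²) = 27.301235
base pitch p_b = π·m·cos α = 10.192778
CR = (48.148292 + 27.301235 − 164.730000·sin 20.68400°)/10.192778 = 1.693812
contact ratio ≈ 1.6938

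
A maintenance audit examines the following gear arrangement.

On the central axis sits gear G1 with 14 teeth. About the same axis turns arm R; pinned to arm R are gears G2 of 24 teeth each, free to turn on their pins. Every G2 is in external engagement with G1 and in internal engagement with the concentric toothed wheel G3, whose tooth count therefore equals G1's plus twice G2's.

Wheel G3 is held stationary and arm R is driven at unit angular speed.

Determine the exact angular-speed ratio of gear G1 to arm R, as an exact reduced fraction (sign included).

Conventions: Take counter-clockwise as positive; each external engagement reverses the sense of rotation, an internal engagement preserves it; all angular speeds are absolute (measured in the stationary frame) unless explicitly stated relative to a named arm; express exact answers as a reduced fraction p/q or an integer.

38/7

class = planetary set [G3 = 14+2·24 = 62; Willis about the carrier]
ring teeth: 14 + 2·24 = 62
14(ω_sun−ω_arm) = −62(ω_ring−ω_arm),  ω_ring = 0, ω_arm = 1
ω_sun = 1 − (62/14)(0−1) = 38/7
ω_out/ω_in = 38/7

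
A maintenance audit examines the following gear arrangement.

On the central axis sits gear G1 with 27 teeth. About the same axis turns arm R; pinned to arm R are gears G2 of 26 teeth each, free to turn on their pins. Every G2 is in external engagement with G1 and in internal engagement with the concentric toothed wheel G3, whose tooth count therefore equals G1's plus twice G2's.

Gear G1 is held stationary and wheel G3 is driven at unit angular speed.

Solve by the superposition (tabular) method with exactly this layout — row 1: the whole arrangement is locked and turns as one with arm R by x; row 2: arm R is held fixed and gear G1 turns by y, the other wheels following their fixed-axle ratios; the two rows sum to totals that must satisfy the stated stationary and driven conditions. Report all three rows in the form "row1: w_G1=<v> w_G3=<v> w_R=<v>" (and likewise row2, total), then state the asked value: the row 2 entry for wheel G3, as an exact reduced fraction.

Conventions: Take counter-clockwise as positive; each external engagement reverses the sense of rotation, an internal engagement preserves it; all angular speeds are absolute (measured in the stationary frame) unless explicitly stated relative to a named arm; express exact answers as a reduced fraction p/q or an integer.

class = planetary set [G3 = 27+2·26 = 79; Willis about the carrier]
superposition row 1 [locked train]: every member turns x
row 2 (arm held, sun turns y): ω_ring = −(27/79)·y, ω_arm = 0
boundary: total ω_sun = x + y = 0 and total ω_ring = x − (27/79)·y = 1  ⇒  y = -79/106, x = 79/106
row 2 ring = −(27/79)·(-79/106) = 27/106
totals (row 1 + row 2): sun 79/106 + (-79/106) = 0, ring 79/106 + 27/106 = 1, arm 79/106 + 0 = 79/106
asked cell (row2, ring) = 27/106

row1: w_G1=79/106 w_G3=79/106 w_R=79/106
row2: w_G1=-79/106 w_G3=27/106 w_R=0
total: w_G1=0 w_G3=1 w_R=79/106
asked value: 27/106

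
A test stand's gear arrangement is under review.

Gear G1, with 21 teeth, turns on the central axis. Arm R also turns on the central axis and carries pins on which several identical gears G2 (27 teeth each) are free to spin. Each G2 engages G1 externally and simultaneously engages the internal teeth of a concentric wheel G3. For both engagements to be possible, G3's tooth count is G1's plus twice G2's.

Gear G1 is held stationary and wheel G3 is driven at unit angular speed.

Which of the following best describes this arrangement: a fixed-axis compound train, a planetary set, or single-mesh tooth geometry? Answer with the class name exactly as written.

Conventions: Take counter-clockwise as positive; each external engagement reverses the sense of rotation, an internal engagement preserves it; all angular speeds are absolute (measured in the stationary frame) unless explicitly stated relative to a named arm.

planetary set

topology: planetary set — G1 21T / G2 27T / G3 75T, arm = carrier (Willis)
classification: planetary set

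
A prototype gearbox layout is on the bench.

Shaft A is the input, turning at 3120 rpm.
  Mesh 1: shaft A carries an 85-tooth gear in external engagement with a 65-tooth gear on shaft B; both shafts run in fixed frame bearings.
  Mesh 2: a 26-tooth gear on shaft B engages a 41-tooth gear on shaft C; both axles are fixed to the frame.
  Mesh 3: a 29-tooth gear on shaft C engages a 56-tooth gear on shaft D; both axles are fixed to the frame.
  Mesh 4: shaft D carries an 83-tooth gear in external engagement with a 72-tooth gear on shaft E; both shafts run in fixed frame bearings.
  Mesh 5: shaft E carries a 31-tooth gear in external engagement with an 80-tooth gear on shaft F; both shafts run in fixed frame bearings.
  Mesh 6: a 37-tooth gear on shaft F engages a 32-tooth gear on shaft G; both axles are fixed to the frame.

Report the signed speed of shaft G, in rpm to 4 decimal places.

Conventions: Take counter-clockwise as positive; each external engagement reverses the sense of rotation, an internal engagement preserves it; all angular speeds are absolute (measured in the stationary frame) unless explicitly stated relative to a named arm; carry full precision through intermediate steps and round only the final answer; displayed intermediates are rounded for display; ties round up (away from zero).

recognized (7 fixed axles, 6 meshes): fixed-axis compound train
mesh 1 [85T→65T]: ω = 3120.0000×85/65 = 4080.0000 rpm, sense flips to −
mesh 2 [26T→41T]: ω = 4080.0000×26/41 = 2587.3171 rpm, sense flips to +
mesh 3 [29T→56T]: ω = 2587.3171×29/56 = 1339.8606 rpm, sense flips to −
mesh 4 [83T→72T]: ω = 1339.8606×83/72 = 1544.5616 rpm, sense flips to +
mesh 5 [31T→80T]: ω = 1544.5616×31/80 = 598.5176 rpm, sense flips to −
mesh 6 [37T→32T]: ω = 598.5176×37/32 = 692.0360 rpm, sense flips to +
signed output speed = +692.0360 rpm

+692.0360 rpm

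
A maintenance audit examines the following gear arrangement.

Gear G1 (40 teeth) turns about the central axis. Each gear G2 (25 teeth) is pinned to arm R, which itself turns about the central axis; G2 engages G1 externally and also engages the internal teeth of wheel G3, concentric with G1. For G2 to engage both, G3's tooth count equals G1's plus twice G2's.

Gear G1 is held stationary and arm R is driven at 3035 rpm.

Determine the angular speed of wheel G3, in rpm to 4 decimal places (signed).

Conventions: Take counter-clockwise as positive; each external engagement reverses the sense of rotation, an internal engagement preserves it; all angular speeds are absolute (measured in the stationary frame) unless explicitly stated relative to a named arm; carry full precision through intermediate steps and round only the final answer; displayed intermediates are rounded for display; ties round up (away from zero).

planetary set (40T centre, 25T on arm, 90T internal) — Willis relation
normalise by the input: solve with ω_arm = 1, then scale by 3035 rpm
ring teeth: 40 + 2·25 = 90
40(ω_sun−ω_arm) = −90(ω_ring−ω_arm),  ω_sun = 0, ω_arm = 1
ω_ring = 1 − (40/90)(0−1) = 13/9
scale: ω_ring = 13/9 × 3035 rpm = +4383.8889 rpm

+4383.8889 rpm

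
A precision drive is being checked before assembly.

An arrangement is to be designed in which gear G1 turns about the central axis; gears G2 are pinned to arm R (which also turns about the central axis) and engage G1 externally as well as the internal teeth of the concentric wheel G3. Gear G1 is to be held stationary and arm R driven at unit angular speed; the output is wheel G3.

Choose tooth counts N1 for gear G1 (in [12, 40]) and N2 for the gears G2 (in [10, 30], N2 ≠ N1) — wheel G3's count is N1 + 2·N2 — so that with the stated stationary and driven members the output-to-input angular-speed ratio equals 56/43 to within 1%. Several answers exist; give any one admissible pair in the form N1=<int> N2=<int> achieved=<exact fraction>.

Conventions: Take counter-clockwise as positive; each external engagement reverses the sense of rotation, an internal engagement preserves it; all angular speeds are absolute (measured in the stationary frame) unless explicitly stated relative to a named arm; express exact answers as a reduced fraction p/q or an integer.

N1=13 N2=15 achieved=56/43

design class (target 56/43): planetary set
Willis with ω_sun = 0: ω_ring/ω_arm = (N1+N3)/N3; set equal to 56/43  ⇒  N3/N1 = 1/(56/43 − 1) = 43/13
N3 = N1 + 2·N2  ⇒  N2/N1 = (N3/N1 − 1)/2 = (43/13 − 1)/2 = 15/13
smallest multiple with N1 ≥ 12 and N2 ≥ 10: k = 1  ⇒  N1 = 1·13 = 13, N2 = 1·15 = 15 (N1 ≤ 40, N2 ≤ 30, N2 ≠ N1 ✓), N3 = 13 + 2·15 = 43
check: (N1+N3)/N3 with N1 = 13, N3 = 43 gives 56/43; |achieved − target| = 0 ≤ 14/1075 ✓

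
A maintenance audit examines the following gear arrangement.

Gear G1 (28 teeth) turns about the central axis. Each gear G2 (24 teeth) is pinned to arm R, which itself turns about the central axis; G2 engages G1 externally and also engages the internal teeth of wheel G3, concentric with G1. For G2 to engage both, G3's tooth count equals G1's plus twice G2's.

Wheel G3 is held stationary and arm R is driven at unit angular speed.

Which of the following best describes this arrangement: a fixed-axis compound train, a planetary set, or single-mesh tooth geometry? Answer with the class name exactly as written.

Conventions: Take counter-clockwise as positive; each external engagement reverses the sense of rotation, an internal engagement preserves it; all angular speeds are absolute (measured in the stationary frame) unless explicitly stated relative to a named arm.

topology: planetary set — G1 28T / G2 24T / G3 76T, arm = carrier (Willis)
classification: planetary set

planetary set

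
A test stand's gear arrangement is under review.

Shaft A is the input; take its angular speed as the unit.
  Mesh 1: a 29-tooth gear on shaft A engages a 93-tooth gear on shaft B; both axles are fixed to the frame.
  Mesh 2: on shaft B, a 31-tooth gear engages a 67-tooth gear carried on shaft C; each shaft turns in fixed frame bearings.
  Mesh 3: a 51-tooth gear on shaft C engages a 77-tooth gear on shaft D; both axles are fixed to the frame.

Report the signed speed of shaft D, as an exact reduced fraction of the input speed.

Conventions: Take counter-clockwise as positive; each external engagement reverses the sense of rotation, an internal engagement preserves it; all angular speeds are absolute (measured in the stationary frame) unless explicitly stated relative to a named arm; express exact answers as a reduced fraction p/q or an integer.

-493/5159

3-mesh fixed-axis compound train (all bearings frame-fixed)
mesh 1 [29T→93T]: |ω|/ω_in = 1×29/93 = 29/93, sense flips to −
mesh 2 [31T→67T]: |ω|/ω_in = (29/93)×31/67 = 29/201, sense flips to +
mesh 3 [51T→77T]: |ω|/ω_in = (29/201)×51/77 = 493/5159, sense flips to −
signed output speed (× input speed) = -493/5159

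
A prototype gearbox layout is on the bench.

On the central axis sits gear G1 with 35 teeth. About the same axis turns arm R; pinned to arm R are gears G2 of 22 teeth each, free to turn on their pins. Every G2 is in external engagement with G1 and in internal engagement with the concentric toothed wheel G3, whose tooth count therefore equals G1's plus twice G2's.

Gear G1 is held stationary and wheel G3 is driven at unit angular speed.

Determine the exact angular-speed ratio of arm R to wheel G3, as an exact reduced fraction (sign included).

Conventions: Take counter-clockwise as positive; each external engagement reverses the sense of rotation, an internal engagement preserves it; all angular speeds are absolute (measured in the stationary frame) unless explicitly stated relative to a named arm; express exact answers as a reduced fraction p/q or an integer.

79/114

planetary set (35T centre, 22T on arm, 79T internal) — Willis relation
ring teeth: 35 + 2·22 = 79
35(ω_sun−ω_arm) = −79(ω_ring−ω_arm),  ω_sun = 0, ω_ring = 1
35(0−ω_arm) = −79(1−ω_arm)  ⇒  114·ω_arm = 79  ⇒  ω_arm = 79/114
ω_out/ω_in = 79/114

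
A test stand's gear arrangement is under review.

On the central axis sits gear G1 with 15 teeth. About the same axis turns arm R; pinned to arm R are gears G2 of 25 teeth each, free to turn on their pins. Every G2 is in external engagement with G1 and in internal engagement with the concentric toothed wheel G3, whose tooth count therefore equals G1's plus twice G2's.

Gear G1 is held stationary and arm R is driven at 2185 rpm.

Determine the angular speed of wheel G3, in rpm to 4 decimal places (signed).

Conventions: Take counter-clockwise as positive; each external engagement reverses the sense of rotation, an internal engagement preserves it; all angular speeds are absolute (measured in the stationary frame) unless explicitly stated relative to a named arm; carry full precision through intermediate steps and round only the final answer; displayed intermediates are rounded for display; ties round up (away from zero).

+2689.2308 rpm

topology: planetary set — G1 15T / G2 25T / G3 65T, arm = carrier (Willis)
normalise by the input: solve with ω_arm = 1, then scale by 2185 rpm
ring teeth: 15 + 2·25 = 65
15(ω_sun−ω_arm) = −65(ω_ring−ω_arm),  ω_sun = 0, ω_arm = 1
ω_ring = 1 − (15/65)(0−1) = 16/13
scale: ω_ring = 16/13 × 2185 rpm = +2689.2308 rpm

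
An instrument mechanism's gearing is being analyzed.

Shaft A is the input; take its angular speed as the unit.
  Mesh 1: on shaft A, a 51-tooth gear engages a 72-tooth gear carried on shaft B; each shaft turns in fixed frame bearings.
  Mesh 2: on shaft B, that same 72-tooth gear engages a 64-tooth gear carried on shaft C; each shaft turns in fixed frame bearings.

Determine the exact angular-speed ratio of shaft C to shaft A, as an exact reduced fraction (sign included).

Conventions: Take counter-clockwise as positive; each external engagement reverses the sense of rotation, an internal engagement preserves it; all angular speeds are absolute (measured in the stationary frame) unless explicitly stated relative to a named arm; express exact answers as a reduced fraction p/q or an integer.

class = fixed-axis compound train [2 meshes; 2 ratios multiply, 2 sense flips]
mesh 1 [51T→72T]: running ratio 17/24, sense −
mesh 2 [72T→64T]: running ratio 51/64, sense +
ω_out/ω_in = 51/64

51/64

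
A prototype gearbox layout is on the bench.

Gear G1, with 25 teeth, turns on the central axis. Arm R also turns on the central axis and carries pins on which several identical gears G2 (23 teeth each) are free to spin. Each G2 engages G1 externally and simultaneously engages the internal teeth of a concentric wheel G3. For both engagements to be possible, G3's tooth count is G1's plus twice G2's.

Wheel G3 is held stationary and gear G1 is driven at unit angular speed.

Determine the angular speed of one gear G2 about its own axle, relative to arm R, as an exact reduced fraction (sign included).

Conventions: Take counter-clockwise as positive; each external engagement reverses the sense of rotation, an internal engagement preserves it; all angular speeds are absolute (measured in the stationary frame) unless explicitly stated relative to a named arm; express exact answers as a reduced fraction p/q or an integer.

-1775/2208

class = planetary set [G3 = 25+2·23 = 71; Willis about the carrier]
ring teeth: 25 + 2·23 = 71
25(ω_sun−ω_arm) = −71(ω_ring−ω_arm),  ω_ring = 0, ω_sun = 1
25(1−ω_arm) = −71(0−ω_arm)  ⇒  96·ω_arm = 25  ⇒  ω_arm = 25/96
sun–planet mesh: 25·(1−25/96) = −23·(ω_p−ω_arm)  ⇒  ω_p−ω_arm = -1775/2208
exact speed ratio = -1775/2208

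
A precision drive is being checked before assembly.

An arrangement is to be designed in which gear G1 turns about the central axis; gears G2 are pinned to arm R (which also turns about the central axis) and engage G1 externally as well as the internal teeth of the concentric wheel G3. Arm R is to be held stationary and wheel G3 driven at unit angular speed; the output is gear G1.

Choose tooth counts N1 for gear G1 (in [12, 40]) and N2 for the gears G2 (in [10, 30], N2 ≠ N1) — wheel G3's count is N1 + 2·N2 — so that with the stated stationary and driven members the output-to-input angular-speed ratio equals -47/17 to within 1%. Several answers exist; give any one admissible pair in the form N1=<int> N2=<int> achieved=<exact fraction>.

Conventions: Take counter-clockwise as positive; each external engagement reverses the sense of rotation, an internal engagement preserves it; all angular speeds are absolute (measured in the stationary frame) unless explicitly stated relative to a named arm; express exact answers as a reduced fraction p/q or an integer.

class = planetary set [ratio -47/17 wanted; Willis about the carrier]
Willis with ω_arm = 0: ω_sun/ω_ring = −N3/N1; set equal to -47/17  ⇒  N3/N1 = −(-47/17) = 47/17
N3 = N1 + 2·N2  ⇒  N2/N1 = (N3/N1 − 1)/2 = (47/17 − 1)/2 = 15/17
smallest multiple with N1 ≥ 12 and N2 ≥ 10: k = 1  ⇒  N1 = 1·17 = 17, N2 = 1·15 = 15 (N1 ≤ 40, N2 ≤ 30, N2 ≠ N1 ✓), N3 = 17 + 2·15 = 47
check: −N3/N1 with N1 = 17, N3 = 47 gives -47/17; |achieved − target| = 0 ≤ 47/1700 ✓

N1=17 N2=15 achieved=-47/17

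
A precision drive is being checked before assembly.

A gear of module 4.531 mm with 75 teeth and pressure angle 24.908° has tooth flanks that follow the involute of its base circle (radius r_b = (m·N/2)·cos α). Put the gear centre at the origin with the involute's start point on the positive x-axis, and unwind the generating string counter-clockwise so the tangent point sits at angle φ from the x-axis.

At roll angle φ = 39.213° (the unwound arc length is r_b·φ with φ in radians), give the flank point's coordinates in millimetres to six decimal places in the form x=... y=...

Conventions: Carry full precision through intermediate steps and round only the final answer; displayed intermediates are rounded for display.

class = single-mesh tooth geometry [base-circle involute, m = 4.531, 75T]
pitch radius r_p = m·N/2 = 4.531·75/2 = 169.912500
base radius r_b = r_p·cos α = 169.912500·cos 24.908° = 154.108126
roll angle φ = 39.213° = 0.68439596 rad
x = r_b·(cos φ + φ·sin φ) = 186.082432
y = r_b·(sin φ − φ·cos φ) = 15.708919

x=186.082432 y=15.708919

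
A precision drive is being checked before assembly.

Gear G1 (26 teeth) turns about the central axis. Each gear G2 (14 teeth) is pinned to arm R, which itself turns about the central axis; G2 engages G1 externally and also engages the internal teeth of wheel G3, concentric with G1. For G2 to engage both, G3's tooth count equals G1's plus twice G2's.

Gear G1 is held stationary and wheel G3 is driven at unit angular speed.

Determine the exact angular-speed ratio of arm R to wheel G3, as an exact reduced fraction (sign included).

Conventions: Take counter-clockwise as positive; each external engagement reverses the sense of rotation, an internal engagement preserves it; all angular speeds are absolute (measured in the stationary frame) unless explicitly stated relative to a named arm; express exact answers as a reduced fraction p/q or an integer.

27/40

topology: planetary set — G1 26T / G2 14T / G3 54T, arm = carrier (Willis)
ring teeth: 26 + 2·14 = 54
26(ω_sun−ω_arm) = −54(ω_ring−ω_arm),  ω_sun = 0, ω_ring = 1
26(0−ω_arm) = −54(1−ω_arm)  ⇒  80·ω_arm = 54  ⇒  ω_arm = 27/40
ω_out/ω_in = 27/40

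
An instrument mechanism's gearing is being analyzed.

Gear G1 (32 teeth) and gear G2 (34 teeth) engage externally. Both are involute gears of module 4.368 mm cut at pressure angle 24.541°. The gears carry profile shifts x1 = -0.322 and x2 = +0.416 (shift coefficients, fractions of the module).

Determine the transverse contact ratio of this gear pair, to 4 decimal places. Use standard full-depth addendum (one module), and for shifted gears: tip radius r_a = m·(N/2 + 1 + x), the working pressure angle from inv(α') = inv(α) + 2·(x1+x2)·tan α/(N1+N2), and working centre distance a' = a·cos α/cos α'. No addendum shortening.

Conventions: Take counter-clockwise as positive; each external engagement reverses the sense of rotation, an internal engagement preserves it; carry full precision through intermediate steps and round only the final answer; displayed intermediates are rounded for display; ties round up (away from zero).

1.4746

recognized (one external pair, fixed centres): single-mesh tooth geometry, m = 4.368, N1 = 32, N2 = 34
base radii: r_b1 = 63.574618, r_b2 = 67.548031
tip radii: r_a1 = 72.849504, r_a2 = 80.441088
inv(α') = inv(24.541°) + 2·(-0.322+0.416)·tan α/(32+34) = 0.02957008  ⇒  α' = 24.89269°
a' = a·cos α / cos α' = 144.1440·cos 24.541°/cos 24.89269° = 144.551844
action lengths: √(r_a1²−r_b1²) = 35.571311, √(r_a2²−r_b2²) = 43.681027
base pitch p_b = π·m·cos α = 12.482847
CR = (35.571311 + 43.681027 − 144.551844·sin 24.89269°)/12.482847 = 1.474629
contact ratio ≈ 1.4746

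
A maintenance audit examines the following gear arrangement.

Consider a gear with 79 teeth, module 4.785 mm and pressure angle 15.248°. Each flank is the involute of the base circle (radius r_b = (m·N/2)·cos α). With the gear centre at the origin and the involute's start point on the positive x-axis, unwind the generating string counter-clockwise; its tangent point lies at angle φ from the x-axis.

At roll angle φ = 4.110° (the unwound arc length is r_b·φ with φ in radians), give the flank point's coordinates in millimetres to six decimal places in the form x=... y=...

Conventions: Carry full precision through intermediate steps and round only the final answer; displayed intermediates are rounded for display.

recognized (one wheel, involute flank): single-mesh tooth geometry, m = 4.785, N = 79
pitch radius r_p = m·N/2 = 4.785·79/2 = 189.007500
base radius r_b = r_p·cos α = 189.007500·cos 15.248° = 182.353775
roll angle φ = 4.110° = 0.07173303 rad
x = r_b·(cos φ + φ·sin φ) = 182.822334
y = r_b·(sin φ − φ·cos φ) = 0.022425

x=182.822334 y=0.022425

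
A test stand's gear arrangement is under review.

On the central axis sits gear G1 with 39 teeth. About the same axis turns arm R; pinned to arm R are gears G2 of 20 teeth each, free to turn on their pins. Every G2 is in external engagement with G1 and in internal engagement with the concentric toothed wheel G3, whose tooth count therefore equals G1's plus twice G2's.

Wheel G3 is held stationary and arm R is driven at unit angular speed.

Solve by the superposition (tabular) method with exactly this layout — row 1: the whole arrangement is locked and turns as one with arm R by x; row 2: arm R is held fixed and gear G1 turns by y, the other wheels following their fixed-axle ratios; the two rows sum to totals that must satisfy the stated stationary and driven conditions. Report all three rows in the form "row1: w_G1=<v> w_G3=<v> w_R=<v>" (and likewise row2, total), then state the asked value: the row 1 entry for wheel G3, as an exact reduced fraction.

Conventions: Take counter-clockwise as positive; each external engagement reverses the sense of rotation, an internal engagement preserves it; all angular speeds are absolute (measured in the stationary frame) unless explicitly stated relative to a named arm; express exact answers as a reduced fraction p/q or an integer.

planetary set (39T centre, 20T on arm, 79T internal) — Willis relation
row 1 (train locked, turned with arm): all members turn x
row 2: sun turns y, ring = −(39/79)·y, arm 0
boundary: total ω_ring = x − (39/79)·y = 0 and total ω_arm = x = 1  ⇒  y = 79/39, x = 1
row 2 ring = −(39/79)·79/39 = -1
totals (row 1 + row 2): sun 1 + 79/39 = 118/39, ring 1 + (-1) = 0, arm 1 + 0 = 1
asked cell (row1, ring) = 1

row1: w_G1=1 w_G3=1 w_R=1
row2: w_G1=79/39 w_G3=-1 w_R=0
total: w_G1=118/39 w_G3=0 w_R=1
asked value: 1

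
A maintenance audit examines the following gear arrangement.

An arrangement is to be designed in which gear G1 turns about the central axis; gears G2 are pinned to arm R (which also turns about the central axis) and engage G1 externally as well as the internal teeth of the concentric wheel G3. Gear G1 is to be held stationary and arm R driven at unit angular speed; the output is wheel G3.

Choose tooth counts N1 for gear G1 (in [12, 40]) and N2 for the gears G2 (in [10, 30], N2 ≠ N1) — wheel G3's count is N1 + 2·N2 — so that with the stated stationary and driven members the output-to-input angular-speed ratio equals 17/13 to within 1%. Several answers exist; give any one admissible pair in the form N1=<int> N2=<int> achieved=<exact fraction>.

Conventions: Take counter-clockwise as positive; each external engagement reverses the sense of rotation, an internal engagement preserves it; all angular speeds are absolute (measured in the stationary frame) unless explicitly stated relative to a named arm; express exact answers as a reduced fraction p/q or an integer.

class = planetary set [ratio 17/13 wanted; Willis about the carrier]
Willis with ω_sun = 0: ω_ring/ω_arm = (N1+N3)/N3; set equal to 17/13  ⇒  N3/N1 = 1/(17/13 − 1) = 13/4
N3 = N1 + 2·N2  ⇒  N2/N1 = (N3/N1 − 1)/2 = (13/4 − 1)/2 = 9/8
smallest multiple with N1 ≥ 12 and N2 ≥ 10: k = 2  ⇒  N1 = 2·8 = 16, N2 = 2·9 = 18 (N1 ≤ 40, N2 ≤ 30, N2 ≠ N1 ✓), N3 = 16 + 2·18 = 52
check: (N1+N3)/N3 with N1 = 16, N3 = 52 gives 17/13; |achieved − target| = 0 ≤ 17/1300 ✓

N1=16 N2=18 achieved=17/13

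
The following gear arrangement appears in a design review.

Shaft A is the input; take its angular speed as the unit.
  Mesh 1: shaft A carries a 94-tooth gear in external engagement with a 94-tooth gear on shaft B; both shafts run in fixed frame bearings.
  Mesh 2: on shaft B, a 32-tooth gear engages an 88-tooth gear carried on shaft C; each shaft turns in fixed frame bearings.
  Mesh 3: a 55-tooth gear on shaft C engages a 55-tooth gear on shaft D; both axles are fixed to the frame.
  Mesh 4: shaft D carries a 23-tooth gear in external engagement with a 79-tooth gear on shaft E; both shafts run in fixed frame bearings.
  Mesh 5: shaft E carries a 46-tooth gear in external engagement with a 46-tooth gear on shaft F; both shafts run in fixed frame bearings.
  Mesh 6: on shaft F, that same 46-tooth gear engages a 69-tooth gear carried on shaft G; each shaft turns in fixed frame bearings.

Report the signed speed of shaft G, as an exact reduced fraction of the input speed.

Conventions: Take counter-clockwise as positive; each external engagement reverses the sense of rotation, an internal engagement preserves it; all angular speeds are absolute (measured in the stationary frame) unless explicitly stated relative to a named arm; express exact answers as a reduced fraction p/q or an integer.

184/2607

6-mesh fixed-axis compound train (all bearings frame-fixed)
mesh 1 [94T→94T]: |ω|/ω_in = 1×94/94 = 1, sense flips to −
mesh 2 [32T→88T]: |ω|/ω_in = 1×32/88 = 4/11, sense flips to +
mesh 3 [55T→55T]: |ω|/ω_in = (4/11)×55/55 = 4/11, sense flips to −
mesh 4 [23T→79T]: |ω|/ω_in = (4/11)×23/79 = 92/869, sense flips to +
mesh 5 [46T→46T]: |ω|/ω_in = (92/869)×46/46 = 92/869, sense flips to −
mesh 6 [46T→69T]: |ω|/ω_in = (92/869)×46/69 = 184/2607, sense flips to +
signed output speed (× input speed) = 184/2607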